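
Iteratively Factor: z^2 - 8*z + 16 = (z - 4)*(z - 4)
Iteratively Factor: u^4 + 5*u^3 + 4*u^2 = (u + 1)*(u^3 + 4*u^2) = (u + 1)*(u + 4)*(u^2) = u*(u + 1)*(u + 4)*(u)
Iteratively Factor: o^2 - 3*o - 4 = (o - 4)*(o + 1)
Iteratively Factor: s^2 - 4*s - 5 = (s + 1)*(s - 5)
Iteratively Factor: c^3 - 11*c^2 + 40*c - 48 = (c - 4)*(c^2 - 7*c + 12) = (c - 4)^2*(c - 3)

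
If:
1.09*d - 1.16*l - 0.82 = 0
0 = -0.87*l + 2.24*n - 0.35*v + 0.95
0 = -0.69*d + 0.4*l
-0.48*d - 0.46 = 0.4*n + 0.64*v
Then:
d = -0.90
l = -1.55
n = -0.94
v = 0.55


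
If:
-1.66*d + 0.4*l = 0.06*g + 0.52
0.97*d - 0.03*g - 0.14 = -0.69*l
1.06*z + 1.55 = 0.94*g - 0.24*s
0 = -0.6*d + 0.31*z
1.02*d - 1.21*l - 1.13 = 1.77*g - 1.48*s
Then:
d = -0.24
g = 2.15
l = 0.63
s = 4.02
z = -0.46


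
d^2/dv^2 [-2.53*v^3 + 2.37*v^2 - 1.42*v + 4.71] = 4.74 - 15.18*v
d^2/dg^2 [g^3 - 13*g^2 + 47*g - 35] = 6*g - 26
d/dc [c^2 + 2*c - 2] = 2*c + 2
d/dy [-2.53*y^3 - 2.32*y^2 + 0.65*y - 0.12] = -7.59*y^2 - 4.64*y + 0.65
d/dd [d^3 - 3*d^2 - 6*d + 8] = 3*d^2 - 6*d - 6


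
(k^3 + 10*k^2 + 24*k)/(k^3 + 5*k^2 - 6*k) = (k + 4)/(k - 1)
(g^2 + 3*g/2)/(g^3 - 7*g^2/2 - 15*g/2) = 1/(g - 5)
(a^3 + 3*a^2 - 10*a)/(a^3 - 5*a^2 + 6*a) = (a + 5)/(a - 3)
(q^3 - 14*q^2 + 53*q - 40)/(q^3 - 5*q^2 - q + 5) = (q - 8)/(q + 1)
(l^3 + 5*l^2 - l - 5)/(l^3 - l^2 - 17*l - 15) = (l^2 + 4*l - 5)/(l^2 - 2*l - 15)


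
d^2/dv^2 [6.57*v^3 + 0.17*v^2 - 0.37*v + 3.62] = 39.42*v + 0.34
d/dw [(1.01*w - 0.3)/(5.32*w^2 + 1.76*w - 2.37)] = (-5.3732*w^2 + 3.192*w - 1.8657)/(28.3024*w^4 + 18.7264*w^3 - 22.1192*w^2 - 8.3424*w + 5.6169)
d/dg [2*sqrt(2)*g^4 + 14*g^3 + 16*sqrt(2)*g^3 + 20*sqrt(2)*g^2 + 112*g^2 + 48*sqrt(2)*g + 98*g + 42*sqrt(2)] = 8*sqrt(2)*g^3 + 42*g^2 + 48*sqrt(2)*g^2 + 40*sqrt(2)*g + 224*g + 48*sqrt(2) + 98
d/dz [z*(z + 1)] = 2*z + 1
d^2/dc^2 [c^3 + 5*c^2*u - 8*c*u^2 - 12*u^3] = 6*c + 10*u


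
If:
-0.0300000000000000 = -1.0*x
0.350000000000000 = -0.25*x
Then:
No Solution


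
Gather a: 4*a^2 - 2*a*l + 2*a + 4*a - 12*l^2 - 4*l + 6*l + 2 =4*a^2 + a*(6 - 2*l) - 12*l^2 + 2*l + 2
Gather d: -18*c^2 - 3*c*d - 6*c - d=-18*c^2 - 6*c + d*(-3*c - 1)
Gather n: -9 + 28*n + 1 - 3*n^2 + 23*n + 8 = -3*n^2 + 51*n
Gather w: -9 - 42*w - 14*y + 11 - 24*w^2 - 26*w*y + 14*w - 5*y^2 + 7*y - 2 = -24*w^2 + w*(-26*y - 28) - 5*y^2 - 7*y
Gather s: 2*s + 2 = 2*s + 2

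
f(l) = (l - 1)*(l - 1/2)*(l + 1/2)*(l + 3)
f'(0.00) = -0.50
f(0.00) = 0.75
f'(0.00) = -0.50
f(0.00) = 0.75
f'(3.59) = 238.57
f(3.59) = 215.71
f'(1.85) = 33.34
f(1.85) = 13.08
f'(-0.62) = 4.88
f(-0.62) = -0.52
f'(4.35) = 414.01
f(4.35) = 459.76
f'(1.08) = 4.52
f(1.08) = 0.30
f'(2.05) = 45.85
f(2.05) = 20.96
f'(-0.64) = 5.07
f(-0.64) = -0.62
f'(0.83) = 0.53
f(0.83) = -0.29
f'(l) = (l - 1)*(l - 1/2)*(l + 1/2) + (l - 1)*(l - 1/2)*(l + 3) + (l - 1)*(l + 1/2)*(l + 3) + (l - 1/2)*(l + 1/2)*(l + 3)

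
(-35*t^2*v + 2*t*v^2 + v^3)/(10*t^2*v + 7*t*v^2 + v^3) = (-35*t^2 + 2*t*v + v^2)/(10*t^2 + 7*t*v + v^2)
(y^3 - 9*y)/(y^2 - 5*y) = (y^2 - 9)/(y - 5)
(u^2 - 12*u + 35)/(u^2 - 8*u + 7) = (u - 5)/(u - 1)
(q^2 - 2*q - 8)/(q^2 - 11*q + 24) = (q^2 - 2*q - 8)/(q^2 - 11*q + 24)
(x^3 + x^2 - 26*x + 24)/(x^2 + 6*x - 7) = (x^2 + 2*x - 24)/(x + 7)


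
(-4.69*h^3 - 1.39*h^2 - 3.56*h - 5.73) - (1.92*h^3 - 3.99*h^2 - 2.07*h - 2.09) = -6.61*h^3 + 2.6*h^2 - 1.49*h - 3.64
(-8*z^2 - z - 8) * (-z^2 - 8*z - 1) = 8*z^4 + 65*z^3 + 24*z^2 + 65*z + 8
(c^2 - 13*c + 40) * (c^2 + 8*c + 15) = c^4 - 5*c^3 - 49*c^2 + 125*c + 600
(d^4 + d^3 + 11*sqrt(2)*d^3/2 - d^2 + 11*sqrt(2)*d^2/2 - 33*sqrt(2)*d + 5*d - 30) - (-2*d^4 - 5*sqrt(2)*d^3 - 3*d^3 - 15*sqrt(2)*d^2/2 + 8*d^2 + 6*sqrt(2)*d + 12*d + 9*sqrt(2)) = 3*d^4 + 4*d^3 + 21*sqrt(2)*d^3/2 - 9*d^2 + 13*sqrt(2)*d^2 - 39*sqrt(2)*d - 7*d - 30 - 9*sqrt(2)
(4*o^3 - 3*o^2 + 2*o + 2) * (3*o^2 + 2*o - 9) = 12*o^5 - o^4 - 36*o^3 + 37*o^2 - 14*o - 18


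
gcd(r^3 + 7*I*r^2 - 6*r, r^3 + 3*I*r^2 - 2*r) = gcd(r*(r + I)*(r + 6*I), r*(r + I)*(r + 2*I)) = r^2 + I*r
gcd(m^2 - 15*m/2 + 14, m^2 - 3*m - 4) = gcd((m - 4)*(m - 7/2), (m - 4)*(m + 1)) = m - 4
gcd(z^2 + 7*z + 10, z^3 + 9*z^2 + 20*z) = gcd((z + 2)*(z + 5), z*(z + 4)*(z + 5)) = z + 5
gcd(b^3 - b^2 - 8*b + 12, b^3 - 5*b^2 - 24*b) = b + 3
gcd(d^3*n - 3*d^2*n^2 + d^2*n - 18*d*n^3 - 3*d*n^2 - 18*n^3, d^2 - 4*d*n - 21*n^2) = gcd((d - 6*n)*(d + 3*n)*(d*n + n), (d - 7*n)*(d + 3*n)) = d + 3*n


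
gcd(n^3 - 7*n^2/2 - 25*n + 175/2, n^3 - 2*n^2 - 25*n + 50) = n^2 - 25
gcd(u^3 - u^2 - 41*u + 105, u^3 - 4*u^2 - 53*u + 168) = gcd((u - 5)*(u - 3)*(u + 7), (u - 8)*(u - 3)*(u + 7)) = u^2 + 4*u - 21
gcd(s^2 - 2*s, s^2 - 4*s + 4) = s - 2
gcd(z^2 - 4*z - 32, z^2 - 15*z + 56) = z - 8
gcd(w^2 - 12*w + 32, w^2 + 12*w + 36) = 1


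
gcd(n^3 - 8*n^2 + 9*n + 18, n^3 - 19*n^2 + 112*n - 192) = n - 3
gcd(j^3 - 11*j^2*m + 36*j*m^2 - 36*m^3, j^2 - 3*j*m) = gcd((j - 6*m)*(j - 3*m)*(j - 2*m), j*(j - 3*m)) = j - 3*m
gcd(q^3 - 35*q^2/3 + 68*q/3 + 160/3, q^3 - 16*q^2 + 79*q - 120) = q^2 - 13*q + 40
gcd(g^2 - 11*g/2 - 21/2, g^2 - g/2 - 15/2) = 1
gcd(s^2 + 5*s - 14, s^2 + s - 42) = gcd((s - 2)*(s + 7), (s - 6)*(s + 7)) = s + 7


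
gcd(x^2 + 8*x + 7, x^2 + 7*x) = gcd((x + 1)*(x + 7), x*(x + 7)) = x + 7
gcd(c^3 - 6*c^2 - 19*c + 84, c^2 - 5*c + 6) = c - 3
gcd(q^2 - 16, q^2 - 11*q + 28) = q - 4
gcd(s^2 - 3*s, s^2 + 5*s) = s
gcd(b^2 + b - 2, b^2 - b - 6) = b + 2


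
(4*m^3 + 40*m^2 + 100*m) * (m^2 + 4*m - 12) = 4*m^5 + 56*m^4 + 212*m^3 - 80*m^2 - 1200*m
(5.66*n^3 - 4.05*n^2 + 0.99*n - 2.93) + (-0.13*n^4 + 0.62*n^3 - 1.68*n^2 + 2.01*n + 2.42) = -0.13*n^4 + 6.28*n^3 - 5.73*n^2 + 3.0*n - 0.51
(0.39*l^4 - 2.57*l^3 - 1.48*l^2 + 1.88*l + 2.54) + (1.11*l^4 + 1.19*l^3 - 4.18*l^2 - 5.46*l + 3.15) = 1.5*l^4 - 1.38*l^3 - 5.66*l^2 - 3.58*l + 5.69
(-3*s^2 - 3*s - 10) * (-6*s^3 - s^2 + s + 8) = 18*s^5 + 21*s^4 + 60*s^3 - 17*s^2 - 34*s - 80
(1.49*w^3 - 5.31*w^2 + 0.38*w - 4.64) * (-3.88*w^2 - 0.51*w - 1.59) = -5.7812*w^5 + 19.8429*w^4 - 1.1354*w^3 + 26.2523*w^2 + 1.7622*w + 7.3776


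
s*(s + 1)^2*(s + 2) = s^4 + 4*s^3 + 5*s^2 + 2*s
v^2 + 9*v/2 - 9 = (v - 3/2)*(v + 6)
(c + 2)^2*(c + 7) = c^3 + 11*c^2 + 32*c + 28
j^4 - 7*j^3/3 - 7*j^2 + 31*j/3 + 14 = (j - 3)*(j - 7/3)*(j + 1)*(j + 2)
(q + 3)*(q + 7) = q^2 + 10*q + 21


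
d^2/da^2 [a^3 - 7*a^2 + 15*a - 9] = 6*a - 14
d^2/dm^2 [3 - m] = 0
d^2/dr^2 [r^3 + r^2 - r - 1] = 6*r + 2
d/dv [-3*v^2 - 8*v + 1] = -6*v - 8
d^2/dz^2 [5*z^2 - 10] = 10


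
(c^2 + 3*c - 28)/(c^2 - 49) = (c - 4)/(c - 7)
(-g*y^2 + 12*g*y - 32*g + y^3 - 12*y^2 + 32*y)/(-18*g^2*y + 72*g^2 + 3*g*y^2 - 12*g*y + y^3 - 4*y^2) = (-g*y + 8*g + y^2 - 8*y)/(-18*g^2 + 3*g*y + y^2)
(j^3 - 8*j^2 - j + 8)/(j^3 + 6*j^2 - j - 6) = (j - 8)/(j + 6)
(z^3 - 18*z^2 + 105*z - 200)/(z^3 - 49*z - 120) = (z^2 - 10*z + 25)/(z^2 + 8*z + 15)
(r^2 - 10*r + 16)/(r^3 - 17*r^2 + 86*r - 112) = 1/(r - 7)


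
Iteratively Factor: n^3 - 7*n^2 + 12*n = (n - 4)*(n^2 - 3*n) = (n - 4)*(n - 3)*(n)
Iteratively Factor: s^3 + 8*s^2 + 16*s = (s + 4)*(s^2 + 4*s) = s*(s + 4)*(s + 4)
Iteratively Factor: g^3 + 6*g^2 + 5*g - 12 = (g - 1)*(g^2 + 7*g + 12) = (g - 1)*(g + 4)*(g + 3)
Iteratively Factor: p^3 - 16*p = (p - 4)*(p^2 + 4*p) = (p - 4)*(p + 4)*(p)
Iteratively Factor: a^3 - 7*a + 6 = (a - 1)*(a^2 + a - 6) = (a - 1)*(a + 3)*(a - 2)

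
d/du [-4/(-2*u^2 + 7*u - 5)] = 4*(7 - 4*u)/(2*u^2 - 7*u + 5)^2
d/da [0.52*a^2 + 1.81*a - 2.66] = 1.04*a + 1.81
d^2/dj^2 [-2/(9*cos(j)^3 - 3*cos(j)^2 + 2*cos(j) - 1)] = 2*((-35*cos(j) + 24*cos(2*j) - 81*cos(3*j))*(9*cos(j)^3 - 3*cos(j)^2 + 2*cos(j) - 1)/4 - 2*(27*cos(j)^2 - 6*cos(j) + 2)^2*sin(j)^2)/(9*cos(j)^3 - 3*cos(j)^2 + 2*cos(j) - 1)^3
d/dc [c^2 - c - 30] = 2*c - 1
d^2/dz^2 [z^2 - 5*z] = 2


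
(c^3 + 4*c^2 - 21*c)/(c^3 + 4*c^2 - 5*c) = (c^2 + 4*c - 21)/(c^2 + 4*c - 5)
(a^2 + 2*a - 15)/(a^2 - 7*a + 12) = (a + 5)/(a - 4)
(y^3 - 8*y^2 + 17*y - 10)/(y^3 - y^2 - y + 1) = (y^2 - 7*y + 10)/(y^2 - 1)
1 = 1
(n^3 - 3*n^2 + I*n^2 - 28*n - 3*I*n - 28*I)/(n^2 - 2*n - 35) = (n^2 + n*(4 + I) + 4*I)/(n + 5)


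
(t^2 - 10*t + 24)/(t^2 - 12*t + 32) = (t - 6)/(t - 8)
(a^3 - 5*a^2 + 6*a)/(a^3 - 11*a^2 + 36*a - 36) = a/(a - 6)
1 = 1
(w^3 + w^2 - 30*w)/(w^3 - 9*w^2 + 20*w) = (w + 6)/(w - 4)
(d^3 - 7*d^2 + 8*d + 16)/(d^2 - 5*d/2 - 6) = 2*(d^2 - 3*d - 4)/(2*d + 3)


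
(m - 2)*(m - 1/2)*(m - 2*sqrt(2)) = m^3 - 2*sqrt(2)*m^2 - 5*m^2/2 + m + 5*sqrt(2)*m - 2*sqrt(2)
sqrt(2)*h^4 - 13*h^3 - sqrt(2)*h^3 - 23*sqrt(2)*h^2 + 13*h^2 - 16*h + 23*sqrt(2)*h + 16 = (h - 1)*(h - 8*sqrt(2))*(h + sqrt(2))*(sqrt(2)*h + 1)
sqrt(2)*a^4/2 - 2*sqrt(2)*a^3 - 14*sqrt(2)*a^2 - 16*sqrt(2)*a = a*(a - 8)*(a + 2)*(sqrt(2)*a/2 + sqrt(2))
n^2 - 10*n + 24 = (n - 6)*(n - 4)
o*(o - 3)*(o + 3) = o^3 - 9*o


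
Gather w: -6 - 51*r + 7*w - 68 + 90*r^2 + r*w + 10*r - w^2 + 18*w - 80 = 90*r^2 - 41*r - w^2 + w*(r + 25) - 154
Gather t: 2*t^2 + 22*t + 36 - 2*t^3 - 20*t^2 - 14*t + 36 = -2*t^3 - 18*t^2 + 8*t + 72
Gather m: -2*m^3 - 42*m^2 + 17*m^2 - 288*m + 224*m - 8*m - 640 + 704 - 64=-2*m^3 - 25*m^2 - 72*m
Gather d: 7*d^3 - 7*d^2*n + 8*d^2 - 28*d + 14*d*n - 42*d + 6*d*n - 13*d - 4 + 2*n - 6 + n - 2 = 7*d^3 + d^2*(8 - 7*n) + d*(20*n - 83) + 3*n - 12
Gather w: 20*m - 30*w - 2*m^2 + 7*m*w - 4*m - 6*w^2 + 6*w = -2*m^2 + 16*m - 6*w^2 + w*(7*m - 24)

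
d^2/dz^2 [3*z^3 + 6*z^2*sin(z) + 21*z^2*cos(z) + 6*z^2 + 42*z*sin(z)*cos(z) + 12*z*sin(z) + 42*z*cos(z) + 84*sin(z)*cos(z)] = -6*z^2*sin(z) - 21*z^2*cos(z) - 96*z*sin(z) - 84*z*sin(2*z) - 18*z*cos(z) + 18*z - 72*sin(z) - 168*sin(2*z) + 66*cos(z) + 84*cos(2*z) + 12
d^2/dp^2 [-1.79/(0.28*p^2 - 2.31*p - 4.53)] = (-0.280672*p^2 + 2.315544*p + 1.79*(0.56*p - 2.31)*(1.12*p - 4.62) + 4.540872)/(-0.28*p^2 + 2.31*p + 4.53)^3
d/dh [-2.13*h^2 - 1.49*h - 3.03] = -4.26*h - 1.49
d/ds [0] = 0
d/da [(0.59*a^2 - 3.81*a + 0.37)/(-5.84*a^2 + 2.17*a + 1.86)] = (-20.9701*a^2 + 6.5164*a - 7.8895)/(34.1056*a^4 - 25.3456*a^3 - 17.0159*a^2 + 8.0724*a + 3.4596)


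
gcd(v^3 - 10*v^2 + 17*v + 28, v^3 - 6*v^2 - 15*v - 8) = v + 1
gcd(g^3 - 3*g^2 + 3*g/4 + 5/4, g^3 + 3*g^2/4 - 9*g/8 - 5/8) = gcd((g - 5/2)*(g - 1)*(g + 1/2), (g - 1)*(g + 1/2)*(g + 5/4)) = g^2 - g/2 - 1/2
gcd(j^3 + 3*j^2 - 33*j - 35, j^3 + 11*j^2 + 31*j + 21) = j^2 + 8*j + 7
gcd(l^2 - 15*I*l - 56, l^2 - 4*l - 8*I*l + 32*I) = l - 8*I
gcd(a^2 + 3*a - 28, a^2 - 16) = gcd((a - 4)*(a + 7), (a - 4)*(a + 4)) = a - 4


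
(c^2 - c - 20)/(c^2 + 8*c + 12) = (c^2 - c - 20)/(c^2 + 8*c + 12)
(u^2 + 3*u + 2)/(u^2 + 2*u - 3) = (u^2 + 3*u + 2)/(u^2 + 2*u - 3)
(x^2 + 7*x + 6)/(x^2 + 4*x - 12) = (x + 1)/(x - 2)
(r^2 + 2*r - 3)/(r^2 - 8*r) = (r^2 + 2*r - 3)/(r*(r - 8))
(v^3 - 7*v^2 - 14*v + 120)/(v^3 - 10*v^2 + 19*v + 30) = (v + 4)/(v + 1)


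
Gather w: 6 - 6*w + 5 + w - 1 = 10 - 5*w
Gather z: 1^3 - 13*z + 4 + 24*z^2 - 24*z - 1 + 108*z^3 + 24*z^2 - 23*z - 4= 108*z^3 + 48*z^2 - 60*z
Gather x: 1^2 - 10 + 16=7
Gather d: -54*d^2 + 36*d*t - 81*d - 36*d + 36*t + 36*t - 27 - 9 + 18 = -54*d^2 + d*(36*t - 117) + 72*t - 18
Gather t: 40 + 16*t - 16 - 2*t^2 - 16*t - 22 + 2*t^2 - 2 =0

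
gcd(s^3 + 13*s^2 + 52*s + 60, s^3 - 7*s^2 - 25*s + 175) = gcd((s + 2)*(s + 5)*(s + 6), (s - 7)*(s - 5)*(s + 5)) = s + 5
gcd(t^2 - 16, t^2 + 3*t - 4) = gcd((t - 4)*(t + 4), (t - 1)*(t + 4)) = t + 4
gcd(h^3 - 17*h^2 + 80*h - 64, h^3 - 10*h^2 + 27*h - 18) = h - 1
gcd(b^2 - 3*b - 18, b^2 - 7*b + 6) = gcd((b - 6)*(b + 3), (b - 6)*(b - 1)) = b - 6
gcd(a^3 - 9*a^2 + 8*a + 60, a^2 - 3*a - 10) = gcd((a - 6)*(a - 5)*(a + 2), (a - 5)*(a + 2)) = a^2 - 3*a - 10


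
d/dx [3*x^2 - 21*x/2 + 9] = 6*x - 21/2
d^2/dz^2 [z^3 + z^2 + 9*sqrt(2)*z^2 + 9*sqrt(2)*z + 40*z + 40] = 6*z + 2 + 18*sqrt(2)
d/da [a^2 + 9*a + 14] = 2*a + 9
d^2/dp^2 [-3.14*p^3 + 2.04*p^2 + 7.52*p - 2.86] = 4.08 - 18.84*p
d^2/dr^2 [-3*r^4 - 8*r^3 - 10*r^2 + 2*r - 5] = -36*r^2 - 48*r - 20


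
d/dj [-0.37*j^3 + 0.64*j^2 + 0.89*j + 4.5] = -1.11*j^2 + 1.28*j + 0.89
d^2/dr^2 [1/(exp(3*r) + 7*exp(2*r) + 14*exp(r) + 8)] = (2*(3*exp(2*r) + 14*exp(r) + 14)^2*exp(r) - (9*exp(2*r) + 28*exp(r) + 14)*(exp(3*r) + 7*exp(2*r) + 14*exp(r) + 8))*exp(r)/(exp(3*r) + 7*exp(2*r) + 14*exp(r) + 8)^3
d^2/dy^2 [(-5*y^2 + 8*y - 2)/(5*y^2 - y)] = 2*(175*y^3 - 150*y^2 + 30*y - 2)/(y^3*(125*y^3 - 75*y^2 + 15*y - 1))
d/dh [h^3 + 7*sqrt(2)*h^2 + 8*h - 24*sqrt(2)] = 3*h^2 + 14*sqrt(2)*h + 8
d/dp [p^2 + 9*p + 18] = 2*p + 9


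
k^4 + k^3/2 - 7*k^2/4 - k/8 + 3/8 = (k - 1)*(k - 1/2)*(k + 1/2)*(k + 3/2)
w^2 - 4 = (w - 2)*(w + 2)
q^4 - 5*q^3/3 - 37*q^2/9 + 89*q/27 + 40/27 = (q - 8/3)*(q - 1)*(q + 1/3)*(q + 5/3)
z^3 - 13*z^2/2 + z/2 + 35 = (z - 5)*(z - 7/2)*(z + 2)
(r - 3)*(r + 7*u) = r^2 + 7*r*u - 3*r - 21*u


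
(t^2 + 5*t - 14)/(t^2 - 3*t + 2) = (t + 7)/(t - 1)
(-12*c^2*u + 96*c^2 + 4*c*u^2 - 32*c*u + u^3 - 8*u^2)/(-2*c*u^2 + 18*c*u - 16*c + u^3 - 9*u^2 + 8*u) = (6*c + u)/(u - 1)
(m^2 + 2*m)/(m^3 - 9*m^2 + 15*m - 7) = m*(m + 2)/(m^3 - 9*m^2 + 15*m - 7)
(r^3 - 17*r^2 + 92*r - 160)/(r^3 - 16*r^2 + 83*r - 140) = (r - 8)/(r - 7)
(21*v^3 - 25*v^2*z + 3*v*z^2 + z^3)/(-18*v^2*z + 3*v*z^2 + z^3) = (-7*v^2 + 6*v*z + z^2)/(z*(6*v + z))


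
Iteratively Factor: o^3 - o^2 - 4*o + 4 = (o - 1)*(o^2 - 4) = (o - 2)*(o - 1)*(o + 2)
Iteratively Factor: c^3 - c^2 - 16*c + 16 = (c - 4)*(c^2 + 3*c - 4) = (c - 4)*(c - 1)*(c + 4)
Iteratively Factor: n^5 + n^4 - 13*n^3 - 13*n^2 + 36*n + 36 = (n + 1)*(n^4 - 13*n^2 + 36) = (n + 1)*(n + 3)*(n^3 - 3*n^2 - 4*n + 12) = (n - 2)*(n + 1)*(n + 3)*(n^2 - n - 6) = (n - 3)*(n - 2)*(n + 1)*(n + 3)*(n + 2)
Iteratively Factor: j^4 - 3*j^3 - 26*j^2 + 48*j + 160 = (j - 5)*(j^3 + 2*j^2 - 16*j - 32) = (j - 5)*(j - 4)*(j^2 + 6*j + 8) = (j - 5)*(j - 4)*(j + 4)*(j + 2)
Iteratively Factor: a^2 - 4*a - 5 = (a - 5)*(a + 1)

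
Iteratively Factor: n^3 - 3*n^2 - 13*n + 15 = (n + 3)*(n^2 - 6*n + 5) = (n - 1)*(n + 3)*(n - 5)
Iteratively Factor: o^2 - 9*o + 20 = (o - 5)*(o - 4)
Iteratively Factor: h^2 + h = (h)*(h + 1)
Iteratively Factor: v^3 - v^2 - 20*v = (v)*(v^2 - v - 20) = v*(v + 4)*(v - 5)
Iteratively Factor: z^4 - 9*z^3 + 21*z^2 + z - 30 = (z - 3)*(z^3 - 6*z^2 + 3*z + 10) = (z - 5)*(z - 3)*(z^2 - z - 2) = (z - 5)*(z - 3)*(z + 1)*(z - 2)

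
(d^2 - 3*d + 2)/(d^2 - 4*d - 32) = (-d^2 + 3*d - 2)/(-d^2 + 4*d + 32)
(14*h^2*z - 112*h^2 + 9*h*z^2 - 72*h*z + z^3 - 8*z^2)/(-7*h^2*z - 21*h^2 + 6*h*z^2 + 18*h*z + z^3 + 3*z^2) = (2*h*z - 16*h + z^2 - 8*z)/(-h*z - 3*h + z^2 + 3*z)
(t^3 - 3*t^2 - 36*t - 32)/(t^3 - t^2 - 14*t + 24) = (t^2 - 7*t - 8)/(t^2 - 5*t + 6)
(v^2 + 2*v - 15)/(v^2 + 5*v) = (v - 3)/v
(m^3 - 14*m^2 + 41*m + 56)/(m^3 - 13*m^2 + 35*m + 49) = (m - 8)/(m - 7)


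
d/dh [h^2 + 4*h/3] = 2*h + 4/3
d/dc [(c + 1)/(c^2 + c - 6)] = (c^2 + c - (c + 1)*(2*c + 1) - 6)/(c^2 + c - 6)^2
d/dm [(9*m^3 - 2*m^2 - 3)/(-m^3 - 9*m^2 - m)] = (-83*m^4 - 18*m^3 - 7*m^2 - 54*m - 3)/(m^2*(m^4 + 18*m^3 + 83*m^2 + 18*m + 1))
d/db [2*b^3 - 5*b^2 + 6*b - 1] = 6*b^2 - 10*b + 6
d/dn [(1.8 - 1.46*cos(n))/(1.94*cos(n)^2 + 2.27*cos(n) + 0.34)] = (-2.8324*cos(n)^2 + 6.984*cos(n) + 4.5824)*sin(n)/(3.7636*cos(n)^4 + 8.8076*cos(n)^3 + 6.4721*cos(n)^2 + 1.5436*cos(n) + 0.1156)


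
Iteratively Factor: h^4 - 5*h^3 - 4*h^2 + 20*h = (h - 2)*(h^3 - 3*h^2 - 10*h) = h*(h - 2)*(h^2 - 3*h - 10) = h*(h - 5)*(h - 2)*(h + 2)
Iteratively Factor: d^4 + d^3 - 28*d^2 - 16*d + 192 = (d - 4)*(d^3 + 5*d^2 - 8*d - 48) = (d - 4)*(d + 4)*(d^2 + d - 12) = (d - 4)*(d - 3)*(d + 4)*(d + 4)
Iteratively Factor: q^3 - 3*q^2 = (q)*(q^2 - 3*q) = q*(q - 3)*(q)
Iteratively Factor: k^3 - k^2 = (k - 1)*(k^2) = k*(k - 1)*(k)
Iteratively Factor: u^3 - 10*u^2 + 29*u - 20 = (u - 5)*(u^2 - 5*u + 4) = (u - 5)*(u - 1)*(u - 4)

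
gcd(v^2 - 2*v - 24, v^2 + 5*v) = 1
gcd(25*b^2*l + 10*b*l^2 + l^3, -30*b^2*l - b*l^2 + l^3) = 5*b*l + l^2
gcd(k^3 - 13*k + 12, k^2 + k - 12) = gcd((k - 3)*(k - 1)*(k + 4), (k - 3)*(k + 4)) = k^2 + k - 12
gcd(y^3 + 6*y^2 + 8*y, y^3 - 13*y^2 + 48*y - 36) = 1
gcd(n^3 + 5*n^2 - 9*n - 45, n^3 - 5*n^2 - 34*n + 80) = n + 5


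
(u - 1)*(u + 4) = u^2 + 3*u - 4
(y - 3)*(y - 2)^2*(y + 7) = y^4 - 33*y^2 + 100*y - 84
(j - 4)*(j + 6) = j^2 + 2*j - 24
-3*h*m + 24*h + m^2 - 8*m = (-3*h + m)*(m - 8)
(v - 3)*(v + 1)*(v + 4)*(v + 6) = v^4 + 8*v^3 + v^2 - 78*v - 72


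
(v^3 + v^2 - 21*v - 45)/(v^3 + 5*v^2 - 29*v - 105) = (v + 3)/(v + 7)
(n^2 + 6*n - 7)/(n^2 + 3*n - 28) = (n - 1)/(n - 4)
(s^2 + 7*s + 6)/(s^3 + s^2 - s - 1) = (s + 6)/(s^2 - 1)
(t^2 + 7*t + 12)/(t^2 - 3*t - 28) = (t + 3)/(t - 7)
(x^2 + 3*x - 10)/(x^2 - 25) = (x - 2)/(x - 5)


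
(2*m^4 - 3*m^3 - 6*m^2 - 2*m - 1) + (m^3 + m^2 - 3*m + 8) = 2*m^4 - 2*m^3 - 5*m^2 - 5*m + 7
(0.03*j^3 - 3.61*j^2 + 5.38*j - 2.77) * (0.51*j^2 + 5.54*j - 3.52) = 0.0153*j^5 - 1.6749*j^4 - 17.3612*j^3 + 41.0997*j^2 - 34.2834*j + 9.7504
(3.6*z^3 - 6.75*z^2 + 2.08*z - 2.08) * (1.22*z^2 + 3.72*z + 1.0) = 4.392*z^5 + 5.157*z^4 - 18.9724*z^3 - 1.55*z^2 - 5.6576*z - 2.08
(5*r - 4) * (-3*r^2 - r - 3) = -15*r^3 + 7*r^2 - 11*r + 12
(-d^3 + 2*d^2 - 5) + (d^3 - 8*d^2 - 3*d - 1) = -6*d^2 - 3*d - 6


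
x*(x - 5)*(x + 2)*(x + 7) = x^4 + 4*x^3 - 31*x^2 - 70*x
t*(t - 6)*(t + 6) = t^3 - 36*t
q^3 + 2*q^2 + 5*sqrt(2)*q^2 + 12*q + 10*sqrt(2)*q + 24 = (q + 2)*(q + 2*sqrt(2))*(q + 3*sqrt(2))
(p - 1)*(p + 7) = p^2 + 6*p - 7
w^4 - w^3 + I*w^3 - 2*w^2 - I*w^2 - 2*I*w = w*(w - 2)*(w + 1)*(w + I)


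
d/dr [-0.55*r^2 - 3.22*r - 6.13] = -1.1*r - 3.22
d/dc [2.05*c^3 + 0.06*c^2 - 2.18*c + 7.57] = 6.15*c^2 + 0.12*c - 2.18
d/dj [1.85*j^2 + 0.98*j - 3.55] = 3.7*j + 0.98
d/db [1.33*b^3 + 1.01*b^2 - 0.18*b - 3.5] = 3.99*b^2 + 2.02*b - 0.18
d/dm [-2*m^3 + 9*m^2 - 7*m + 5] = -6*m^2 + 18*m - 7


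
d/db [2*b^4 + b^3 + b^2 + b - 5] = 8*b^3 + 3*b^2 + 2*b + 1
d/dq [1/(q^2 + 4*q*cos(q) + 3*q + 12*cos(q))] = (4*q*sin(q) - 2*q + 12*sin(q) - 4*cos(q) - 3)/((q + 3)^2*(q + 4*cos(q))^2)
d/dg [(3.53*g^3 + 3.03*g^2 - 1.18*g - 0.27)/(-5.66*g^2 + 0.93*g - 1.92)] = (-19.9798*g^4 + 6.5658*g^3 - 24.1937*g^2 - 14.6916*g + 2.5167)/(32.0356*g^4 - 10.5276*g^3 + 22.5993*g^2 - 3.5712*g + 3.6864)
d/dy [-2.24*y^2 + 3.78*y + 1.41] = 3.78 - 4.48*y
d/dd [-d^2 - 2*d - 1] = -2*d - 2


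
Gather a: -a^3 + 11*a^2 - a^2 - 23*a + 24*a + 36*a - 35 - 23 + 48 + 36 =-a^3 + 10*a^2 + 37*a + 26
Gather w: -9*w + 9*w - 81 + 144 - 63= 0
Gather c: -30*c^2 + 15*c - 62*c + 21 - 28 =-30*c^2 - 47*c - 7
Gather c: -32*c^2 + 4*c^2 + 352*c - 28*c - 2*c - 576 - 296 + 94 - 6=-28*c^2 + 322*c - 784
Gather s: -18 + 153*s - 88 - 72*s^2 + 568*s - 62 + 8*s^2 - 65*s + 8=-64*s^2 + 656*s - 160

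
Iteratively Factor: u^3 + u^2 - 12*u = (u + 4)*(u^2 - 3*u) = u*(u + 4)*(u - 3)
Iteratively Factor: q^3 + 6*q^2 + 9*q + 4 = (q + 4)*(q^2 + 2*q + 1) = (q + 1)*(q + 4)*(q + 1)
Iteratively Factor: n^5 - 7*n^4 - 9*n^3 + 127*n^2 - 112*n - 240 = (n + 4)*(n^4 - 11*n^3 + 35*n^2 - 13*n - 60) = (n - 5)*(n + 4)*(n^3 - 6*n^2 + 5*n + 12) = (n - 5)*(n - 4)*(n + 4)*(n^2 - 2*n - 3) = (n - 5)*(n - 4)*(n - 3)*(n + 4)*(n + 1)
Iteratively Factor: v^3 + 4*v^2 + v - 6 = (v - 1)*(v^2 + 5*v + 6) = (v - 1)*(v + 2)*(v + 3)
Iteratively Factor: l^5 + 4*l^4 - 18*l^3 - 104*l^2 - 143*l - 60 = (l - 5)*(l^4 + 9*l^3 + 27*l^2 + 31*l + 12) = (l - 5)*(l + 1)*(l^3 + 8*l^2 + 19*l + 12) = (l - 5)*(l + 1)*(l + 3)*(l^2 + 5*l + 4) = (l - 5)*(l + 1)*(l + 3)*(l + 4)*(l + 1)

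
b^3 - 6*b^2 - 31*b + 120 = (b - 8)*(b - 3)*(b + 5)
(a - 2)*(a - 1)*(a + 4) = a^3 + a^2 - 10*a + 8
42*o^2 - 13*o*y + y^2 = (-7*o + y)*(-6*o + y)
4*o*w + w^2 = w*(4*o + w)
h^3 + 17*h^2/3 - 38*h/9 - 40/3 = (h - 5/3)*(h + 4/3)*(h + 6)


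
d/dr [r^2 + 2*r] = 2*r + 2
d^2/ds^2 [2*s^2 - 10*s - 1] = 4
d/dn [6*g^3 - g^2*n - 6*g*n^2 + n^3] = -g^2 - 12*g*n + 3*n^2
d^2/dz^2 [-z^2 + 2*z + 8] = -2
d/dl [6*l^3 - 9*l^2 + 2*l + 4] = 18*l^2 - 18*l + 2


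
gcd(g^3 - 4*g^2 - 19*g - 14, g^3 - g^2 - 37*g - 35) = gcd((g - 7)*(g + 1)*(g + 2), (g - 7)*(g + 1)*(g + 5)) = g^2 - 6*g - 7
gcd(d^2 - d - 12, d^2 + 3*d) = d + 3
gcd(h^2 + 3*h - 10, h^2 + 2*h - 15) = h + 5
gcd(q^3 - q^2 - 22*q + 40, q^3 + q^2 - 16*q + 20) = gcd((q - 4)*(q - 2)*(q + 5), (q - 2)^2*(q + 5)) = q^2 + 3*q - 10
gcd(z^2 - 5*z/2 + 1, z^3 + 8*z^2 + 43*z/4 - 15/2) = z - 1/2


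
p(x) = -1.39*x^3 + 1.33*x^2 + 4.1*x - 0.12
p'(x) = -4.17*x^2 + 2.66*x + 4.1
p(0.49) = 2.04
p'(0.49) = 4.40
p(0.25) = 0.97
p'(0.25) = 4.50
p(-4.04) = 96.68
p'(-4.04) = -74.71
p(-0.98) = -1.55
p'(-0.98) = -2.51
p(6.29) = -267.62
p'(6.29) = -144.15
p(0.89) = 3.60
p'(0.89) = 3.16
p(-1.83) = 5.35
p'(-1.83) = -14.73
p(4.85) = -107.53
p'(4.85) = -81.09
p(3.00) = -13.38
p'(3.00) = -25.45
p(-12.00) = 2544.12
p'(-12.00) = -628.30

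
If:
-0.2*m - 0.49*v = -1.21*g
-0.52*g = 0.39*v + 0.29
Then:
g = -0.75*v - 0.557692307692308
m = -6.9875*v - 3.37403846153846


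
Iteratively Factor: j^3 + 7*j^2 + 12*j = (j + 4)*(j^2 + 3*j) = (j + 3)*(j + 4)*(j)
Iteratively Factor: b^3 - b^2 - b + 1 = (b + 1)*(b^2 - 2*b + 1) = (b - 1)*(b + 1)*(b - 1)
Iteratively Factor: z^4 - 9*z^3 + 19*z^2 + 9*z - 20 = (z - 5)*(z^3 - 4*z^2 - z + 4) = (z - 5)*(z + 1)*(z^2 - 5*z + 4) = (z - 5)*(z - 4)*(z + 1)*(z - 1)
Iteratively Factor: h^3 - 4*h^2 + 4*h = (h - 2)*(h^2 - 2*h) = (h - 2)^2*(h)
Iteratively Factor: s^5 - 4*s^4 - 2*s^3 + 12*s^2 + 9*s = (s - 3)*(s^4 - s^3 - 5*s^2 - 3*s) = (s - 3)*(s + 1)*(s^3 - 2*s^2 - 3*s) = s*(s - 3)*(s + 1)*(s^2 - 2*s - 3) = s*(s - 3)^2*(s + 1)*(s + 1)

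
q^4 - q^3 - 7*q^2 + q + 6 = (q - 3)*(q - 1)*(q + 1)*(q + 2)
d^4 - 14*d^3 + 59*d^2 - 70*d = d*(d - 7)*(d - 5)*(d - 2)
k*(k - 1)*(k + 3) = k^3 + 2*k^2 - 3*k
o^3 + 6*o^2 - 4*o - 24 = (o - 2)*(o + 2)*(o + 6)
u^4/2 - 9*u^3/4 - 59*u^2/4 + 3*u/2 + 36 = (u/2 + 1)*(u - 8)*(u - 3/2)*(u + 3)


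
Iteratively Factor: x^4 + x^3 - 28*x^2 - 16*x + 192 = (x - 3)*(x^3 + 4*x^2 - 16*x - 64) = (x - 4)*(x - 3)*(x^2 + 8*x + 16) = (x - 4)*(x - 3)*(x + 4)*(x + 4)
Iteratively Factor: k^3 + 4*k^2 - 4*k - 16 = (k + 2)*(k^2 + 2*k - 8) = (k + 2)*(k + 4)*(k - 2)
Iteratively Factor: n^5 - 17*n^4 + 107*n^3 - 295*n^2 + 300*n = (n - 5)*(n^4 - 12*n^3 + 47*n^2 - 60*n) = (n - 5)*(n - 3)*(n^3 - 9*n^2 + 20*n) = (n - 5)*(n - 4)*(n - 3)*(n^2 - 5*n) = n*(n - 5)*(n - 4)*(n - 3)*(n - 5)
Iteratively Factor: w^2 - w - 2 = (w - 2)*(w + 1)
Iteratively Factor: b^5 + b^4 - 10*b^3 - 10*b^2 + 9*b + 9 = (b + 1)*(b^4 - 10*b^2 + 9) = (b + 1)*(b + 3)*(b^3 - 3*b^2 - b + 3) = (b + 1)^2*(b + 3)*(b^2 - 4*b + 3) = (b - 3)*(b + 1)^2*(b + 3)*(b - 1)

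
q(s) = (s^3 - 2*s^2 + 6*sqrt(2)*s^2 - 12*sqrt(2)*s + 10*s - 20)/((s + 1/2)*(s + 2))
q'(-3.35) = 6.58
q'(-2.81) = 14.95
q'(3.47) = 1.90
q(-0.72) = 42.59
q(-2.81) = 15.29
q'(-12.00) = 1.15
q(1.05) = -4.02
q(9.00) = 11.21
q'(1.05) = 6.02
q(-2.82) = 15.14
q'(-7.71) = 1.44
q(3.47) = 3.49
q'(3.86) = 1.76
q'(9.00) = 1.18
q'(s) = (3*s^2 - 4*s + 12*sqrt(2)*s - 12*sqrt(2) + 10)/((s + 1/2)*(s + 2)) - (s^3 - 2*s^2 + 6*sqrt(2)*s^2 - 12*sqrt(2)*s + 10*s - 20)/((s + 1/2)*(s + 2)^2) - (s^3 - 2*s^2 + 6*sqrt(2)*s^2 - 12*sqrt(2)*s + 10*s - 20)/((s + 1/2)^2*(s + 2)) = 4*(s^4 + 5*s^3 - 12*s^2 + 27*sqrt(2)*s^2 + 12*sqrt(2)*s + 36*s - 12*sqrt(2) + 60)/(4*s^4 + 20*s^3 + 33*s^2 + 20*s + 4)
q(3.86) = 4.20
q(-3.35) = 10.02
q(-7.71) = -0.95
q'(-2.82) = 14.64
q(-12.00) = -6.35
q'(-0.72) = 212.70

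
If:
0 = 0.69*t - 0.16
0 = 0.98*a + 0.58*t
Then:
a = -0.14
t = 0.23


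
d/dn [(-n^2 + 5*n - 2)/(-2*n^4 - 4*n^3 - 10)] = (-n^2*(2*n + 3)*(n^2 - 5*n + 2) + (2*n - 5)*(n^4 + 2*n^3 + 5)/2)/(n^4 + 2*n^3 + 5)^2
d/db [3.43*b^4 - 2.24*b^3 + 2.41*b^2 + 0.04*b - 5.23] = 13.72*b^3 - 6.72*b^2 + 4.82*b + 0.04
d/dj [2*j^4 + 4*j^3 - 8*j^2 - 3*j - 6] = 8*j^3 + 12*j^2 - 16*j - 3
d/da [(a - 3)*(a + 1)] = 2*a - 2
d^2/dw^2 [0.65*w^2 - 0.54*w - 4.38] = 1.30000000000000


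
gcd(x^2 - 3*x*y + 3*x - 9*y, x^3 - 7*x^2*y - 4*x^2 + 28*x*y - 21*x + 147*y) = x + 3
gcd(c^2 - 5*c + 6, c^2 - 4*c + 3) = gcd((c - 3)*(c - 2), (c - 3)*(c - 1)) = c - 3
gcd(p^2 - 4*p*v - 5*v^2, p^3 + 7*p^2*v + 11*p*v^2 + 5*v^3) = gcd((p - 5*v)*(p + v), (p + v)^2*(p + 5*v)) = p + v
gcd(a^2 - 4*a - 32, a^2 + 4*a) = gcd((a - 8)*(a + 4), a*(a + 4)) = a + 4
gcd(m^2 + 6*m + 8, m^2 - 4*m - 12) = m + 2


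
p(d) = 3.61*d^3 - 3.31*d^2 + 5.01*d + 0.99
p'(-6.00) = 434.61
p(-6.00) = -927.99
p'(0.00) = 5.01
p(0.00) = 0.99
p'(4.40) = 185.55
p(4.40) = 266.47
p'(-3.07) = 127.41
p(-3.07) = -150.04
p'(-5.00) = 308.86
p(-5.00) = -558.06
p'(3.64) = 124.41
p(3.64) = 149.48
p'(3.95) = 147.84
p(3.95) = 191.62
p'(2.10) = 38.87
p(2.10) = 30.35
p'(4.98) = 240.63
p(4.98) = 389.71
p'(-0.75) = 16.07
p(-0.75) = -6.15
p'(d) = 10.83*d^2 - 6.62*d + 5.01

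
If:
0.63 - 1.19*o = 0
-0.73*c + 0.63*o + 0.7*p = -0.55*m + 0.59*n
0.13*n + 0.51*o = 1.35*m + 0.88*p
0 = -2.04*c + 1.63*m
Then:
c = 0.202201451289593 - 0.427233613293122*p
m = 0.253061939037282 - 0.534697282894459*p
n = 1.21660513917293*p + 0.551027828464082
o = 0.53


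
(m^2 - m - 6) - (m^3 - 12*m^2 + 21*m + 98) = -m^3 + 13*m^2 - 22*m - 104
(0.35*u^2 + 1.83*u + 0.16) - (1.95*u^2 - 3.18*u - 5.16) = -1.6*u^2 + 5.01*u + 5.32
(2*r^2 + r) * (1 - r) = -2*r^3 + r^2 + r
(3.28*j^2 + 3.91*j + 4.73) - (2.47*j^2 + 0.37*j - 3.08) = 0.81*j^2 + 3.54*j + 7.81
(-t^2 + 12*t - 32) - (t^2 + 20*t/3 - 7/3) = -2*t^2 + 16*t/3 - 89/3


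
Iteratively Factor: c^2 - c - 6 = (c + 2)*(c - 3)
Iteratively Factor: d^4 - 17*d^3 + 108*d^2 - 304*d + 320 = (d - 4)*(d^3 - 13*d^2 + 56*d - 80) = (d - 5)*(d - 4)*(d^2 - 8*d + 16) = (d - 5)*(d - 4)^2*(d - 4)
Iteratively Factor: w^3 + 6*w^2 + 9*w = (w + 3)*(w^2 + 3*w) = w*(w + 3)*(w + 3)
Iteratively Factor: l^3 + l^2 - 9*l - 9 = (l + 1)*(l^2 - 9) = (l - 3)*(l + 1)*(l + 3)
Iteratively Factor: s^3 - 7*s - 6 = (s + 1)*(s^2 - s - 6) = (s - 3)*(s + 1)*(s + 2)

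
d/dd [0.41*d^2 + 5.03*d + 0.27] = 0.82*d + 5.03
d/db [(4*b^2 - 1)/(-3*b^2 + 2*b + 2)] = 2*(4*b^2 + 5*b + 1)/(9*b^4 - 12*b^3 - 8*b^2 + 8*b + 4)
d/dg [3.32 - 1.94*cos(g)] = 1.94*sin(g)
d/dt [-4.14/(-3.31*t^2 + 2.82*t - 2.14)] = (11.6748 - 27.4068*t)/(3.31*t^2 - 2.82*t + 2.14)^2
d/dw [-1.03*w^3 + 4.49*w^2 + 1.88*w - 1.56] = -3.09*w^2 + 8.98*w + 1.88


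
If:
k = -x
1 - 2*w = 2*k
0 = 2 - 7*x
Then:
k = -2/7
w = 11/14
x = 2/7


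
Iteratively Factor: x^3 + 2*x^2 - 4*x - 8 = (x + 2)*(x^2 - 4) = (x - 2)*(x + 2)*(x + 2)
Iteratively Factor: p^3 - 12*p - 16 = (p + 2)*(p^2 - 2*p - 8) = (p - 4)*(p + 2)*(p + 2)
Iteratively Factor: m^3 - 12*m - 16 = (m + 2)*(m^2 - 2*m - 8) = (m + 2)^2*(m - 4)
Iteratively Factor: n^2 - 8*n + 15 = (n - 5)*(n - 3)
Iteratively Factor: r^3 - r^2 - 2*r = (r)*(r^2 - r - 2) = r*(r + 1)*(r - 2)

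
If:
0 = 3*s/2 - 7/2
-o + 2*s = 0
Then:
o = 14/3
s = 7/3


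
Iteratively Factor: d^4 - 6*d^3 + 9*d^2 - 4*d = (d - 1)*(d^3 - 5*d^2 + 4*d) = (d - 4)*(d - 1)*(d^2 - d) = d*(d - 4)*(d - 1)*(d - 1)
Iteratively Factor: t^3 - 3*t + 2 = (t - 1)*(t^2 + t - 2) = (t - 1)^2*(t + 2)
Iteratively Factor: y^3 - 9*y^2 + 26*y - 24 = (y - 2)*(y^2 - 7*y + 12) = (y - 4)*(y - 2)*(y - 3)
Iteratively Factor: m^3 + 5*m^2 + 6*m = (m + 2)*(m^2 + 3*m) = (m + 2)*(m + 3)*(m)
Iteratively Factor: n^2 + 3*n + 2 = (n + 2)*(n + 1)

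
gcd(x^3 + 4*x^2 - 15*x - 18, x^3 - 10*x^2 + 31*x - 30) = x - 3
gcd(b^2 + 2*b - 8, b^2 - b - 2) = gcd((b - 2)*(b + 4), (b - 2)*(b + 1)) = b - 2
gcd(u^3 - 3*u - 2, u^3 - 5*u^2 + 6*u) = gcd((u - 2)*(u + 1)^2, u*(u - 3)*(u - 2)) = u - 2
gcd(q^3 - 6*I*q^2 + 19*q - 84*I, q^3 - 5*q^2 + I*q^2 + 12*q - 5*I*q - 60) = q^2 + I*q + 12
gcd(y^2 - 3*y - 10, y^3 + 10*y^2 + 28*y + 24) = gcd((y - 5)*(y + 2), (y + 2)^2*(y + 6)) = y + 2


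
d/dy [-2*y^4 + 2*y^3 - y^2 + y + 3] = -8*y^3 + 6*y^2 - 2*y + 1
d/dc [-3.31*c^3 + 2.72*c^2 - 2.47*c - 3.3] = -9.93*c^2 + 5.44*c - 2.47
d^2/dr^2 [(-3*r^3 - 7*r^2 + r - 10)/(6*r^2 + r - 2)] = 6*(13*r^3 - 438*r^2 - 60*r - 52)/(216*r^6 + 108*r^5 - 198*r^4 - 71*r^3 + 66*r^2 + 12*r - 8)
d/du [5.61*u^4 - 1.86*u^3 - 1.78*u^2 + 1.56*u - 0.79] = 22.44*u^3 - 5.58*u^2 - 3.56*u + 1.56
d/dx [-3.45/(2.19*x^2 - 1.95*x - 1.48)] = (15.111*x - 6.7275)/(-2.19*x^2 + 1.95*x + 1.48)^2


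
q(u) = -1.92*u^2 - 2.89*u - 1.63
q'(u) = -3.84*u - 2.89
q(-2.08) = -3.93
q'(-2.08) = 5.10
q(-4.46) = -26.93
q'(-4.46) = 14.24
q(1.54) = -10.63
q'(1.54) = -8.80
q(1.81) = -13.15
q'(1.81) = -9.84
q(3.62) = -37.25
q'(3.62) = -16.79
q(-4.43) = -26.51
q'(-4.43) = 14.12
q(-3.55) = -15.57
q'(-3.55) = 10.74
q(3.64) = -37.59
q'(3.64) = -16.87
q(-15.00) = -390.28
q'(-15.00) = 54.71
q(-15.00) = -390.28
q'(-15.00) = 54.71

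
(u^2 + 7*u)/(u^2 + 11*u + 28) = u/(u + 4)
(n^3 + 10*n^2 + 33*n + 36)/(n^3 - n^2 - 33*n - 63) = (n + 4)/(n - 7)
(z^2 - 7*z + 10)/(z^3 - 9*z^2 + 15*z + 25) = (z - 2)/(z^2 - 4*z - 5)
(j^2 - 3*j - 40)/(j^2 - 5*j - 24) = (j + 5)/(j + 3)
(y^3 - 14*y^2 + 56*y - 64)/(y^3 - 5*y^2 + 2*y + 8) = (y - 8)/(y + 1)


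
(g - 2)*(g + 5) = g^2 + 3*g - 10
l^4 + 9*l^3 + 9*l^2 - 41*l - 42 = (l - 2)*(l + 1)*(l + 3)*(l + 7)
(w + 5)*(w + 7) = w^2 + 12*w + 35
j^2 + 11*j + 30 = (j + 5)*(j + 6)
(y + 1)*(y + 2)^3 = y^4 + 7*y^3 + 18*y^2 + 20*y + 8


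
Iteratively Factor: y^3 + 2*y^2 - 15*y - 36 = (y + 3)*(y^2 - y - 12) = (y + 3)^2*(y - 4)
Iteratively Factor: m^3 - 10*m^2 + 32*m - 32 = (m - 2)*(m^2 - 8*m + 16) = (m - 4)*(m - 2)*(m - 4)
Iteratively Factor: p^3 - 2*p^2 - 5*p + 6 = (p + 2)*(p^2 - 4*p + 3) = (p - 3)*(p + 2)*(p - 1)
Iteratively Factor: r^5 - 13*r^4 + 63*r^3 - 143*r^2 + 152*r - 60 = (r - 3)*(r^4 - 10*r^3 + 33*r^2 - 44*r + 20) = (r - 3)*(r - 2)*(r^3 - 8*r^2 + 17*r - 10) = (r - 3)*(r - 2)^2*(r^2 - 6*r + 5) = (r - 3)*(r - 2)^2*(r - 1)*(r - 5)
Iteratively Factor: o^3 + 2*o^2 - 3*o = (o + 3)*(o^2 - o) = (o - 1)*(o + 3)*(o)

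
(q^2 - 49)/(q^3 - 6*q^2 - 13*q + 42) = (q + 7)/(q^2 + q - 6)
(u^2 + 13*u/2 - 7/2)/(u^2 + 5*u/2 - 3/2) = (u + 7)/(u + 3)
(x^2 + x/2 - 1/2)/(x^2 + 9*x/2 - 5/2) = (x + 1)/(x + 5)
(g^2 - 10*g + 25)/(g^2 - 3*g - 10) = (g - 5)/(g + 2)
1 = 1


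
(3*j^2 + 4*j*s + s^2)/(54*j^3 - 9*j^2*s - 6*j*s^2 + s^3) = (j + s)/(18*j^2 - 9*j*s + s^2)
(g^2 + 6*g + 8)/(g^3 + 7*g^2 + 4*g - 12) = (g + 4)/(g^2 + 5*g - 6)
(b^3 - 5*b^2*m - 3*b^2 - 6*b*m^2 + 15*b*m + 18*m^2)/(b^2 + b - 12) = (b^2 - 5*b*m - 6*m^2)/(b + 4)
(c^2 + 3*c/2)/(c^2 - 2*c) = (c + 3/2)/(c - 2)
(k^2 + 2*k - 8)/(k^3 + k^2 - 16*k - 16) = (k - 2)/(k^2 - 3*k - 4)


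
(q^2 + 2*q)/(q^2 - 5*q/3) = 3*(q + 2)/(3*q - 5)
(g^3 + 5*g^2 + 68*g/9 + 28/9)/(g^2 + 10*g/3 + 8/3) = (9*g^2 + 27*g + 14)/(3*(3*g + 4))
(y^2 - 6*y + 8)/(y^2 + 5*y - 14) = (y - 4)/(y + 7)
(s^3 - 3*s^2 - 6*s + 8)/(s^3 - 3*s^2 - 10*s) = (s^2 - 5*s + 4)/(s*(s - 5))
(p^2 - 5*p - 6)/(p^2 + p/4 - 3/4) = 4*(p - 6)/(4*p - 3)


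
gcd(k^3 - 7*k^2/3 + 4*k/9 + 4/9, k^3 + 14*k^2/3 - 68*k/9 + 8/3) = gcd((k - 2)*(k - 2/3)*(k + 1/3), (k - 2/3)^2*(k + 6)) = k - 2/3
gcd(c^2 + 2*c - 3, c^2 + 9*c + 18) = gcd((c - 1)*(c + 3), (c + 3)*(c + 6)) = c + 3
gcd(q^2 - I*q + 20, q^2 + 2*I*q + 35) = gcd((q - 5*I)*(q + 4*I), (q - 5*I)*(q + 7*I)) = q - 5*I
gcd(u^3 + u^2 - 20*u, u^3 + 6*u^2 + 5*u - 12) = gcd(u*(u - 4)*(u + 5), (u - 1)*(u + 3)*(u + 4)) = 1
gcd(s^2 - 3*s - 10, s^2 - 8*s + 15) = s - 5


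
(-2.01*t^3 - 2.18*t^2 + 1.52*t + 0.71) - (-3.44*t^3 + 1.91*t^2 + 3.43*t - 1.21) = 1.43*t^3 - 4.09*t^2 - 1.91*t + 1.92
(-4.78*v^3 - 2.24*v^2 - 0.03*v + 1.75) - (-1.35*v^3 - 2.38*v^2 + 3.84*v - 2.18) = -3.43*v^3 + 0.14*v^2 - 3.87*v + 3.93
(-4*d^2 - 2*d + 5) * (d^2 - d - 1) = -4*d^4 + 2*d^3 + 11*d^2 - 3*d - 5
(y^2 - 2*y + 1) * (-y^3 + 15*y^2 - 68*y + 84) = -y^5 + 17*y^4 - 99*y^3 + 235*y^2 - 236*y + 84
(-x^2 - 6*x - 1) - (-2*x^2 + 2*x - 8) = x^2 - 8*x + 7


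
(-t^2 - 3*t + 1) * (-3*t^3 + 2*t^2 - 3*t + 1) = 3*t^5 + 7*t^4 - 6*t^3 + 10*t^2 - 6*t + 1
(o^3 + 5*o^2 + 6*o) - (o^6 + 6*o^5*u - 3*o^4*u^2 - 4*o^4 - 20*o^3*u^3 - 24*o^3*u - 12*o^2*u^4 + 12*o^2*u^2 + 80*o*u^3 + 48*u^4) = -o^6 - 6*o^5*u + 3*o^4*u^2 + 4*o^4 + 20*o^3*u^3 + 24*o^3*u + o^3 + 12*o^2*u^4 - 12*o^2*u^2 + 5*o^2 - 80*o*u^3 + 6*o - 48*u^4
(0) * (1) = 0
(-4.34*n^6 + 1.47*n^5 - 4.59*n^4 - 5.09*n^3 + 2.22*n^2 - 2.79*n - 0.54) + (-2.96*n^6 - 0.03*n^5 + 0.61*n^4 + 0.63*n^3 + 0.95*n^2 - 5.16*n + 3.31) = -7.3*n^6 + 1.44*n^5 - 3.98*n^4 - 4.46*n^3 + 3.17*n^2 - 7.95*n + 2.77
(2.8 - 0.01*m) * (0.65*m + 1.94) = -0.0065*m^2 + 1.8006*m + 5.432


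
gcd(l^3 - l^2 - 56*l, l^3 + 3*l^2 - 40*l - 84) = l + 7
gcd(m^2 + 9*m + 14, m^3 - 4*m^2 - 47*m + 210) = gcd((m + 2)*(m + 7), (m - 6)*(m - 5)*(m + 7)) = m + 7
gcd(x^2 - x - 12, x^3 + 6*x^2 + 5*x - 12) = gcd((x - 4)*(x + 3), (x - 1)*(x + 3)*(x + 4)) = x + 3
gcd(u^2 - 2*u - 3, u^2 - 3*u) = u - 3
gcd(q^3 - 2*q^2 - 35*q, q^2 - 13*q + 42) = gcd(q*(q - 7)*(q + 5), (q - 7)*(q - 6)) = q - 7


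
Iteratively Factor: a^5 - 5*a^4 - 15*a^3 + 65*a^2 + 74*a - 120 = (a - 1)*(a^4 - 4*a^3 - 19*a^2 + 46*a + 120) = (a - 1)*(a + 3)*(a^3 - 7*a^2 + 2*a + 40) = (a - 1)*(a + 2)*(a + 3)*(a^2 - 9*a + 20) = (a - 5)*(a - 1)*(a + 2)*(a + 3)*(a - 4)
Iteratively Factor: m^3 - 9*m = (m + 3)*(m^2 - 3*m) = m*(m + 3)*(m - 3)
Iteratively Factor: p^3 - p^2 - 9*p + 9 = (p - 1)*(p^2 - 9) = (p - 1)*(p + 3)*(p - 3)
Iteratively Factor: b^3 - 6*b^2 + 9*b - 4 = (b - 1)*(b^2 - 5*b + 4) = (b - 4)*(b - 1)*(b - 1)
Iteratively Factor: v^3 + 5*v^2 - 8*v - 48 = (v - 3)*(v^2 + 8*v + 16) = (v - 3)*(v + 4)*(v + 4)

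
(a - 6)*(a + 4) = a^2 - 2*a - 24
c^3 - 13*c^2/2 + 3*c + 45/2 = (c - 5)*(c - 3)*(c + 3/2)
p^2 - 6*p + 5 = (p - 5)*(p - 1)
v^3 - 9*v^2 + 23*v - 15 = (v - 5)*(v - 3)*(v - 1)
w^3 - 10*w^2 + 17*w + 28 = (w - 7)*(w - 4)*(w + 1)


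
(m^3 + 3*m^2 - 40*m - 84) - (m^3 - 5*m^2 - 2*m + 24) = 8*m^2 - 38*m - 108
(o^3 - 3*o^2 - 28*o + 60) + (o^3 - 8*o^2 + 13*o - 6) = 2*o^3 - 11*o^2 - 15*o + 54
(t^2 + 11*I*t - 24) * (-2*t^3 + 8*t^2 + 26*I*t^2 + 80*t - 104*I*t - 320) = -2*t^5 + 8*t^4 + 4*I*t^4 - 158*t^3 - 16*I*t^3 + 632*t^2 + 256*I*t^2 - 1920*t - 1024*I*t + 7680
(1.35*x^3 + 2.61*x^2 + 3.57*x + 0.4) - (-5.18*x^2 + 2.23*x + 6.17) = 1.35*x^3 + 7.79*x^2 + 1.34*x - 5.77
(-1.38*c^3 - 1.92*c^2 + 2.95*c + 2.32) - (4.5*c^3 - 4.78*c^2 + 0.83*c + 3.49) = -5.88*c^3 + 2.86*c^2 + 2.12*c - 1.17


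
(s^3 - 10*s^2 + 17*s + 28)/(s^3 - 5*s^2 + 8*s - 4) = (s^3 - 10*s^2 + 17*s + 28)/(s^3 - 5*s^2 + 8*s - 4)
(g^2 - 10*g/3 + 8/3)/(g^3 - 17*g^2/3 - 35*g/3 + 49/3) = (3*g^2 - 10*g + 8)/(3*g^3 - 17*g^2 - 35*g + 49)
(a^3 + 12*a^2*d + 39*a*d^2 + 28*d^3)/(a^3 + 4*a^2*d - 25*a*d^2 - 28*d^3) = (a + 4*d)/(a - 4*d)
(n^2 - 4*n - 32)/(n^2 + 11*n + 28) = (n - 8)/(n + 7)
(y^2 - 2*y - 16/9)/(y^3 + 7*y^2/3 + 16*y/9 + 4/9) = (3*y - 8)/(3*y^2 + 5*y + 2)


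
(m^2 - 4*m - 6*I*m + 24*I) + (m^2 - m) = 2*m^2 - 5*m - 6*I*m + 24*I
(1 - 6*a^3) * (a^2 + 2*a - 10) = -6*a^5 - 12*a^4 + 60*a^3 + a^2 + 2*a - 10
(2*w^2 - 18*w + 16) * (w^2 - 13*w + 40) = 2*w^4 - 44*w^3 + 330*w^2 - 928*w + 640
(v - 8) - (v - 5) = -3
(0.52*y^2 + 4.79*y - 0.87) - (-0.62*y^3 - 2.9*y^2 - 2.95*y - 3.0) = 0.62*y^3 + 3.42*y^2 + 7.74*y + 2.13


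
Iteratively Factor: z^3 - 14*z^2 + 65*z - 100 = (z - 4)*(z^2 - 10*z + 25) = (z - 5)*(z - 4)*(z - 5)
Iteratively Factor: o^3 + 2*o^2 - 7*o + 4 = (o - 1)*(o^2 + 3*o - 4) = (o - 1)^2*(o + 4)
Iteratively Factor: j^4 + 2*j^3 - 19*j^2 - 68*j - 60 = (j + 2)*(j^3 - 19*j - 30) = (j + 2)*(j + 3)*(j^2 - 3*j - 10) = (j - 5)*(j + 2)*(j + 3)*(j + 2)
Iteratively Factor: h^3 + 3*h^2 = (h + 3)*(h^2) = h*(h + 3)*(h)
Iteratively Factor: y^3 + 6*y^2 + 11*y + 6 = (y + 3)*(y^2 + 3*y + 2) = (y + 1)*(y + 3)*(y + 2)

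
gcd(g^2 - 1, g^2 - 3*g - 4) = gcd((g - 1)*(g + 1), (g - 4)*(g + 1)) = g + 1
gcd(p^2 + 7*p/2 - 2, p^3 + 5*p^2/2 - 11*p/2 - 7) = 1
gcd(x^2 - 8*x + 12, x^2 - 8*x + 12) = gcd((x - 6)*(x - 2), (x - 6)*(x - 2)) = x^2 - 8*x + 12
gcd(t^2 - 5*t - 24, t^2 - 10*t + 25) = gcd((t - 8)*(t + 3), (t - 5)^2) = 1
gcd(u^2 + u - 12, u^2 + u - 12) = u^2 + u - 12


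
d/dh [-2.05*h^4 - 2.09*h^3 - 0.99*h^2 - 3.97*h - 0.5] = -8.2*h^3 - 6.27*h^2 - 1.98*h - 3.97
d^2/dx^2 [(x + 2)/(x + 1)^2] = 2*(x + 4)/(x + 1)^4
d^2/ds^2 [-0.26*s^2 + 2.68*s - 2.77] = -0.520000000000000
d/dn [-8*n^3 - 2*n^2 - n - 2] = -24*n^2 - 4*n - 1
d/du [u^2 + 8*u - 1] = 2*u + 8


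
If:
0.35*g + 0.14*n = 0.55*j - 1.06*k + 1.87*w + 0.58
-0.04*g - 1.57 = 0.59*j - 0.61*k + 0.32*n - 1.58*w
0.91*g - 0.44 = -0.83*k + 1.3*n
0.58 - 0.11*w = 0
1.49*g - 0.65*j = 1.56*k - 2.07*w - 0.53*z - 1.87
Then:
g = 10.7995561391718 - 0.147748968549461*z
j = 0.157549475947512*z + 15.1870729156505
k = 0.132978767625269*z + 12.1822350684222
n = 14.9991163026437 - 0.0185224494238738*z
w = 5.27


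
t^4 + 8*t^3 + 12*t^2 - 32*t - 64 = (t - 2)*(t + 2)*(t + 4)^2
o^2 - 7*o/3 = o*(o - 7/3)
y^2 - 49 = (y - 7)*(y + 7)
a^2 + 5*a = a*(a + 5)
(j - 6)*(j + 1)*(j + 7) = j^3 + 2*j^2 - 41*j - 42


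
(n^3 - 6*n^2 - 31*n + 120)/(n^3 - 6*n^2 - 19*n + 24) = (n^2 + 2*n - 15)/(n^2 + 2*n - 3)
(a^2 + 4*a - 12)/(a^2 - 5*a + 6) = (a + 6)/(a - 3)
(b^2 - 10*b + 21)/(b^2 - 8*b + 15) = (b - 7)/(b - 5)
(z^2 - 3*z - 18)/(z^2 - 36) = (z + 3)/(z + 6)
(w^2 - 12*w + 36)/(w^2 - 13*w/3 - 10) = 3*(w - 6)/(3*w + 5)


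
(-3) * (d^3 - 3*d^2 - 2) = -3*d^3 + 9*d^2 + 6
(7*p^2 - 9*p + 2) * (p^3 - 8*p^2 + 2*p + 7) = 7*p^5 - 65*p^4 + 88*p^3 + 15*p^2 - 59*p + 14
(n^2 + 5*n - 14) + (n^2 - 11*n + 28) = 2*n^2 - 6*n + 14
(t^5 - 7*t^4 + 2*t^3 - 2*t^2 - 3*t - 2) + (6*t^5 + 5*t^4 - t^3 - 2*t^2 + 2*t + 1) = 7*t^5 - 2*t^4 + t^3 - 4*t^2 - t - 1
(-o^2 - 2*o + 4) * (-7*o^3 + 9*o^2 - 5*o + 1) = 7*o^5 + 5*o^4 - 41*o^3 + 45*o^2 - 22*o + 4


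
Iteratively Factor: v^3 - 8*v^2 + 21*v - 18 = (v - 2)*(v^2 - 6*v + 9) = (v - 3)*(v - 2)*(v - 3)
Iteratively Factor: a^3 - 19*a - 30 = (a + 2)*(a^2 - 2*a - 15) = (a + 2)*(a + 3)*(a - 5)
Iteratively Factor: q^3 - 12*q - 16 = (q - 4)*(q^2 + 4*q + 4) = (q - 4)*(q + 2)*(q + 2)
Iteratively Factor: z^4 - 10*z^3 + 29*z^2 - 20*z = (z - 4)*(z^3 - 6*z^2 + 5*z) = (z - 4)*(z - 1)*(z^2 - 5*z) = z*(z - 4)*(z - 1)*(z - 5)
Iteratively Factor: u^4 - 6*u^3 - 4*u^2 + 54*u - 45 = (u - 1)*(u^3 - 5*u^2 - 9*u + 45) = (u - 1)*(u + 3)*(u^2 - 8*u + 15) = (u - 3)*(u - 1)*(u + 3)*(u - 5)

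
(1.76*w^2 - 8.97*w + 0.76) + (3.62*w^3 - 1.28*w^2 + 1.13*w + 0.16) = 3.62*w^3 + 0.48*w^2 - 7.84*w + 0.92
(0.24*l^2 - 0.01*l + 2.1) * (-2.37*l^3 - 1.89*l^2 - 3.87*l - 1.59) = -0.5688*l^5 - 0.4299*l^4 - 5.8869*l^3 - 4.3119*l^2 - 8.1111*l - 3.339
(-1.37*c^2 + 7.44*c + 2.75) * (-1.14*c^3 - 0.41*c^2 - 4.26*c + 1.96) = 1.5618*c^5 - 7.9199*c^4 - 0.3492*c^3 - 35.5071*c^2 + 2.8674*c + 5.39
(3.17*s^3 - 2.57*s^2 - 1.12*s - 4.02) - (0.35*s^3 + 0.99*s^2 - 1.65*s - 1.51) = 2.82*s^3 - 3.56*s^2 + 0.53*s - 2.51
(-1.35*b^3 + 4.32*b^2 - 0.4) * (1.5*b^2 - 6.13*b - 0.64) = -2.025*b^5 + 14.7555*b^4 - 25.6176*b^3 - 3.3648*b^2 + 2.452*b + 0.256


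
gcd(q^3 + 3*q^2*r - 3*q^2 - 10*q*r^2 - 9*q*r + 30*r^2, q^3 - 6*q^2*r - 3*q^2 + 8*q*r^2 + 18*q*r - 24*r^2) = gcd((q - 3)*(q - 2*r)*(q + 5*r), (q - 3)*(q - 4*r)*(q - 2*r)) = q^2 - 2*q*r - 3*q + 6*r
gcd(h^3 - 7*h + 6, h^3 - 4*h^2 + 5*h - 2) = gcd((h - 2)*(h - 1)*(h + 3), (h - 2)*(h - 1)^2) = h^2 - 3*h + 2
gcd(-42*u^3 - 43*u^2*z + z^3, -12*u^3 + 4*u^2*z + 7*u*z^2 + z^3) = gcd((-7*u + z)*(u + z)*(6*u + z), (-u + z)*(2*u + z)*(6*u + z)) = 6*u + z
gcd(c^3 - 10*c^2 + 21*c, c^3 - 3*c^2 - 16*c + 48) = c - 3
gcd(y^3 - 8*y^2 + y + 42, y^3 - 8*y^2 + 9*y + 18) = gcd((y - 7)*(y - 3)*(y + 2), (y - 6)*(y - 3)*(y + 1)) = y - 3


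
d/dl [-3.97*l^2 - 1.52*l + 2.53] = -7.94*l - 1.52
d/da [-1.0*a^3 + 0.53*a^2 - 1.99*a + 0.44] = -3.0*a^2 + 1.06*a - 1.99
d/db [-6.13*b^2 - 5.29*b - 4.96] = -12.26*b - 5.29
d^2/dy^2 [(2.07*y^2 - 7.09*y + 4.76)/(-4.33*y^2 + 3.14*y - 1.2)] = (209.571134*y^3 - 470.934264*y^2 + 167.269632*y + 3.071168)/(81.182737*y^6 - 176.614638*y^5 + 195.572244*y^4 - 128.851784*y^3 + 54.20016*y^2 - 13.5648*y + 1.728)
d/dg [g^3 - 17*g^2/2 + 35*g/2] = 3*g^2 - 17*g + 35/2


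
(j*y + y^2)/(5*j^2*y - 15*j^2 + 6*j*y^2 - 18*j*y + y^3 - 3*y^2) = y/(5*j*y - 15*j + y^2 - 3*y)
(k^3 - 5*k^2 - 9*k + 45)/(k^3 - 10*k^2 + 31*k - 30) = (k + 3)/(k - 2)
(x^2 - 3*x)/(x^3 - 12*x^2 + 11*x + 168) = x*(x - 3)/(x^3 - 12*x^2 + 11*x + 168)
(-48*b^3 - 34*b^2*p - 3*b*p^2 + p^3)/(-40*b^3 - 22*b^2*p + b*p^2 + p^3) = (-24*b^2 - 5*b*p + p^2)/(-20*b^2 - b*p + p^2)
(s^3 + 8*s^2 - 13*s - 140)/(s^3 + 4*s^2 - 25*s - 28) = (s + 5)/(s + 1)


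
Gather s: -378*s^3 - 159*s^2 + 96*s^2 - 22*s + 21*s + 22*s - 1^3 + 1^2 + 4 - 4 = -378*s^3 - 63*s^2 + 21*s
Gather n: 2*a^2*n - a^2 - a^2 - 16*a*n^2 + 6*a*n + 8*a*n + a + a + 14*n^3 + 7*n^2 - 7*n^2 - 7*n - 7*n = -2*a^2 - 16*a*n^2 + 2*a + 14*n^3 + n*(2*a^2 + 14*a - 14)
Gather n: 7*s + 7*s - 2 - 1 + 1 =14*s - 2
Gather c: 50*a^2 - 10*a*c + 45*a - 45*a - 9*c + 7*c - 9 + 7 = 50*a^2 + c*(-10*a - 2) - 2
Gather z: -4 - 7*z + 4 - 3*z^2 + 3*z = -3*z^2 - 4*z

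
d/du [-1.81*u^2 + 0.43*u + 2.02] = 0.43 - 3.62*u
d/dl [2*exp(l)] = 2*exp(l)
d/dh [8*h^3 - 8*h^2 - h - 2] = 24*h^2 - 16*h - 1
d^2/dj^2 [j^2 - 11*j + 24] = 2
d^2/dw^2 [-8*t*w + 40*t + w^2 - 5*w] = 2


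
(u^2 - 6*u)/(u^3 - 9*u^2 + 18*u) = 1/(u - 3)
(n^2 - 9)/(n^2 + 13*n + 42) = (n^2 - 9)/(n^2 + 13*n + 42)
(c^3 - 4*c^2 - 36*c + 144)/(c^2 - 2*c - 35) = (-c^3 + 4*c^2 + 36*c - 144)/(-c^2 + 2*c + 35)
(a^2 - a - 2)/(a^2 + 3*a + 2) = (a - 2)/(a + 2)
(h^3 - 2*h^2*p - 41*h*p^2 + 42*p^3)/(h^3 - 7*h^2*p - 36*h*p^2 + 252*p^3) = (-h + p)/(-h + 6*p)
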